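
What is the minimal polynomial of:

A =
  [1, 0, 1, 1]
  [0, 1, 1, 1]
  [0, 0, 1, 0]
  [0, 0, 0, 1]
x^2 - 2*x + 1

The characteristic polynomial is χ_A(x) = (x - 1)^4, so the eigenvalues are known. The minimal polynomial is
  m_A(x) = Π_λ (x − λ)^{k_λ}
where k_λ is the size of the *largest* Jordan block for λ (equivalently, the smallest k with (A − λI)^k v = 0 for every generalised eigenvector v of λ).

  λ = 1: largest Jordan block has size 2, contributing (x − 1)^2

So m_A(x) = (x - 1)^2 = x^2 - 2*x + 1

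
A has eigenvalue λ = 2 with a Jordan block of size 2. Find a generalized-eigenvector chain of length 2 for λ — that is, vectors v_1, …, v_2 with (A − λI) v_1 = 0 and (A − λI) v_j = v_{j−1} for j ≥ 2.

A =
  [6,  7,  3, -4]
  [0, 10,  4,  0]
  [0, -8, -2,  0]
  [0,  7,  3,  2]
A Jordan chain for λ = 2 of length 2:
v_1 = (1, 0, 0, 1)ᵀ
v_2 = (0, 1, -2, 0)ᵀ

Let N = A − (2)·I. We want v_2 with N^2 v_2 = 0 but N^1 v_2 ≠ 0; then v_{j-1} := N · v_j for j = 2, …, 2.

Pick v_2 = (0, 1, -2, 0)ᵀ.
Then v_1 = N · v_2 = (1, 0, 0, 1)ᵀ.

Sanity check: (A − (2)·I) v_1 = (0, 0, 0, 0)ᵀ = 0. ✓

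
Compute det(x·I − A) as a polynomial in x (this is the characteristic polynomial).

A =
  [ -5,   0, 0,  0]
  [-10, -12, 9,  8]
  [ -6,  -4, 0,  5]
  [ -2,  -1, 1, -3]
x^4 + 20*x^3 + 150*x^2 + 500*x + 625

Expanding det(x·I − A) (e.g. by cofactor expansion or by noting that A is similar to its Jordan form J, which has the same characteristic polynomial as A) gives
  χ_A(x) = x^4 + 20*x^3 + 150*x^2 + 500*x + 625
which factors as (x + 5)^4. The eigenvalues (with algebraic multiplicities) are λ = -5 with multiplicity 4.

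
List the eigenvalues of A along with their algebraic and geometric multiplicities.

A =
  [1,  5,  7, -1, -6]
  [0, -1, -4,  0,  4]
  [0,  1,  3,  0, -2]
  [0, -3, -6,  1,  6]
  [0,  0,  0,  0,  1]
λ = 1: alg = 5, geom = 3

Step 1 — factor the characteristic polynomial to read off the algebraic multiplicities:
  χ_A(x) = (x - 1)^5

Step 2 — compute geometric multiplicities via the rank-nullity identity g(λ) = n − rank(A − λI):
  rank(A − (1)·I) = 2, so dim ker(A − (1)·I) = n − 2 = 3

Summary:
  λ = 1: algebraic multiplicity = 5, geometric multiplicity = 3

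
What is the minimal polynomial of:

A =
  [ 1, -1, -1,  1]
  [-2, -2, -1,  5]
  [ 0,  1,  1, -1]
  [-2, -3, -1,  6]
x^4 - 6*x^3 + 12*x^2 - 10*x + 3

The characteristic polynomial is χ_A(x) = (x - 3)*(x - 1)^3, so the eigenvalues are known. The minimal polynomial is
  m_A(x) = Π_λ (x − λ)^{k_λ}
where k_λ is the size of the *largest* Jordan block for λ (equivalently, the smallest k with (A − λI)^k v = 0 for every generalised eigenvector v of λ).

  λ = 1: largest Jordan block has size 3, contributing (x − 1)^3
  λ = 3: largest Jordan block has size 1, contributing (x − 3)

So m_A(x) = (x - 3)*(x - 1)^3 = x^4 - 6*x^3 + 12*x^2 - 10*x + 3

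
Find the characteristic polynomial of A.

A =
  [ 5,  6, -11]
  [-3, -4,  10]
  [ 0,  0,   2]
x^3 - 3*x^2 + 4

Expanding det(x·I − A) (e.g. by cofactor expansion or by noting that A is similar to its Jordan form J, which has the same characteristic polynomial as A) gives
  χ_A(x) = x^3 - 3*x^2 + 4
which factors as (x - 2)^2*(x + 1). The eigenvalues (with algebraic multiplicities) are λ = -1 with multiplicity 1, λ = 2 with multiplicity 2.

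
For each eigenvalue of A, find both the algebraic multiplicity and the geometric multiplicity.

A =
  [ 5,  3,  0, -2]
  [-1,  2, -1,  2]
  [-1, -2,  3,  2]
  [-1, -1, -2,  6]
λ = 4: alg = 4, geom = 2

Step 1 — factor the characteristic polynomial to read off the algebraic multiplicities:
  χ_A(x) = (x - 4)^4

Step 2 — compute geometric multiplicities via the rank-nullity identity g(λ) = n − rank(A − λI):
  rank(A − (4)·I) = 2, so dim ker(A − (4)·I) = n − 2 = 2

Summary:
  λ = 4: algebraic multiplicity = 4, geometric multiplicity = 2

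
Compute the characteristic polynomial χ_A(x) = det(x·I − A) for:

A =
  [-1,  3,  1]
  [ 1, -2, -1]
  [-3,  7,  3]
x^3

Expanding det(x·I − A) (e.g. by cofactor expansion or by noting that A is similar to its Jordan form J, which has the same characteristic polynomial as A) gives
  χ_A(x) = x^3
which factors as x^3. The eigenvalues (with algebraic multiplicities) are λ = 0 with multiplicity 3.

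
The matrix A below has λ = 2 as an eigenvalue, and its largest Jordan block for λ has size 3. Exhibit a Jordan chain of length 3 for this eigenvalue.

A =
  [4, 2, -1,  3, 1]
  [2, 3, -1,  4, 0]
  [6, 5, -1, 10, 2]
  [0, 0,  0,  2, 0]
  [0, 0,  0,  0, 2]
A Jordan chain for λ = 2 of length 3:
v_1 = (2, 0, 4, 0, 0)ᵀ
v_2 = (2, 2, 6, 0, 0)ᵀ
v_3 = (1, 0, 0, 0, 0)ᵀ

Let N = A − (2)·I. We want v_3 with N^3 v_3 = 0 but N^2 v_3 ≠ 0; then v_{j-1} := N · v_j for j = 3, …, 2.

Pick v_3 = (1, 0, 0, 0, 0)ᵀ.
Then v_2 = N · v_3 = (2, 2, 6, 0, 0)ᵀ.
Then v_1 = N · v_2 = (2, 0, 4, 0, 0)ᵀ.

Sanity check: (A − (2)·I) v_1 = (0, 0, 0, 0, 0)ᵀ = 0. ✓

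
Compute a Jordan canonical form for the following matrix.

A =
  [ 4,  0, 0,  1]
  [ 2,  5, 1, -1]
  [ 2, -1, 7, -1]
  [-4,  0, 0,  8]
J_2(6) ⊕ J_2(6)

The characteristic polynomial is
  det(x·I − A) = x^4 - 24*x^3 + 216*x^2 - 864*x + 1296 = (x - 6)^4

Eigenvalues and multiplicities (the geometric multiplicity of λ is n − rank(A − λI), which equals the number of Jordan blocks for λ):
  λ = 6: algebraic multiplicity = 4, geometric multiplicity = 2

Determining the block sizes for each eigenvalue:
  λ = 6: with am = 4 and gm = 2, the partition is not yet determined (e.g. several partitions of 4 into 2 parts exist). Let N = A − (6)·I. Computing rank(N^1) = 2, rank(N^2) = 0; the number of blocks of size ≥ j is rank(N^{j−1}) − rank(N^j), giving [2, 2]. So we have 2 block(s) of size 2 → block sizes [2, 2]

Assembling the blocks gives a Jordan form
J =
  [6, 1, 0, 0]
  [0, 6, 0, 0]
  [0, 0, 6, 1]
  [0, 0, 0, 6]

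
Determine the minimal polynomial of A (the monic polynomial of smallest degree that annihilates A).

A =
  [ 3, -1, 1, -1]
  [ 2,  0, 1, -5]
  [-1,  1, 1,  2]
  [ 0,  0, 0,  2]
x^4 - 6*x^3 + 13*x^2 - 12*x + 4

The characteristic polynomial is χ_A(x) = (x - 2)^2*(x - 1)^2, so the eigenvalues are known. The minimal polynomial is
  m_A(x) = Π_λ (x − λ)^{k_λ}
where k_λ is the size of the *largest* Jordan block for λ (equivalently, the smallest k with (A − λI)^k v = 0 for every generalised eigenvector v of λ).

  λ = 1: largest Jordan block has size 2, contributing (x − 1)^2
  λ = 2: largest Jordan block has size 2, contributing (x − 2)^2

So m_A(x) = (x - 2)^2*(x - 1)^2 = x^4 - 6*x^3 + 13*x^2 - 12*x + 4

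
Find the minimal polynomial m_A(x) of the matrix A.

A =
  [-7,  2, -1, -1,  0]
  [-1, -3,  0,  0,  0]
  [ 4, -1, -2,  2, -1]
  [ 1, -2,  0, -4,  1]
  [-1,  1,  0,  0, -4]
x^3 + 12*x^2 + 48*x + 64

The characteristic polynomial is χ_A(x) = (x + 4)^5, so the eigenvalues are known. The minimal polynomial is
  m_A(x) = Π_λ (x − λ)^{k_λ}
where k_λ is the size of the *largest* Jordan block for λ (equivalently, the smallest k with (A − λI)^k v = 0 for every generalised eigenvector v of λ).

  λ = -4: largest Jordan block has size 3, contributing (x + 4)^3

So m_A(x) = (x + 4)^3 = x^3 + 12*x^2 + 48*x + 64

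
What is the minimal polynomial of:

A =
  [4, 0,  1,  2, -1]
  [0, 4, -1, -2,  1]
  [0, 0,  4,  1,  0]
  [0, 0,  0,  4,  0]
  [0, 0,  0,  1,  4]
x^2 - 8*x + 16

The characteristic polynomial is χ_A(x) = (x - 4)^5, so the eigenvalues are known. The minimal polynomial is
  m_A(x) = Π_λ (x − λ)^{k_λ}
where k_λ is the size of the *largest* Jordan block for λ (equivalently, the smallest k with (A − λI)^k v = 0 for every generalised eigenvector v of λ).

  λ = 4: largest Jordan block has size 2, contributing (x − 4)^2

So m_A(x) = (x - 4)^2 = x^2 - 8*x + 16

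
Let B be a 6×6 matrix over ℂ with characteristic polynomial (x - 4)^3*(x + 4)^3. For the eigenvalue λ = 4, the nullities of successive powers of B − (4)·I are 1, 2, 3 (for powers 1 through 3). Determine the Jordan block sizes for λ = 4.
Block sizes for λ = 4: [3]

From the dimensions of kernels of powers, the number of Jordan blocks of size at least j is d_j − d_{j−1} where d_j = dim ker(N^j) (with d_0 = 0). Computing the differences gives [1, 1, 1].
The number of blocks of size exactly k is (#blocks of size ≥ k) − (#blocks of size ≥ k + 1), so the partition is: 1 block(s) of size 3.
In nonincreasing order the block sizes are [3].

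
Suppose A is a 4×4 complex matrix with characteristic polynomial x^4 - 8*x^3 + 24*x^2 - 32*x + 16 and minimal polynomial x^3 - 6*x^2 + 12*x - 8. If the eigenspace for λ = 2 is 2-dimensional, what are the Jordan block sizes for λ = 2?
Block sizes for λ = 2: [3, 1]

Step 1 — from the characteristic polynomial, algebraic multiplicity of λ = 2 is 4. From dim ker(A − (2)·I) = 2, there are exactly 2 Jordan blocks for λ = 2.
Step 2 — from the minimal polynomial, the factor (x − 2)^3 tells us the largest block for λ = 2 has size 3.
Step 3 — with total size 4, 2 blocks, and largest block 3, the block sizes (in nonincreasing order) are [3, 1].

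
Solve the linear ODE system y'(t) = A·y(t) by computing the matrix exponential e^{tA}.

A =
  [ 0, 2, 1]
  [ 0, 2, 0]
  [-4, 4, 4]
e^{tA} =
  [-2*t*exp(2*t) + exp(2*t), 2*t*exp(2*t), t*exp(2*t)]
  [0, exp(2*t), 0]
  [-4*t*exp(2*t), 4*t*exp(2*t), 2*t*exp(2*t) + exp(2*t)]

Strategy: write A = P · J · P⁻¹ where J is a Jordan canonical form, so e^{tA} = P · e^{tJ} · P⁻¹, and e^{tJ} can be computed block-by-block.

A has Jordan form
J =
  [2, 1, 0]
  [0, 2, 0]
  [0, 0, 2]
(up to reordering of blocks).

Per-block formulas:
  For a 2×2 Jordan block J_2(2): exp(t · J_2(2)) = e^(2t)·(I + t·N), where N is the 2×2 nilpotent shift.
  For a 1×1 block at λ = 2: exp(t · [2]) = [e^(2t)].

After assembling e^{tJ} and conjugating by P, we get:

e^{tA} =
  [-2*t*exp(2*t) + exp(2*t), 2*t*exp(2*t), t*exp(2*t)]
  [0, exp(2*t), 0]
  [-4*t*exp(2*t), 4*t*exp(2*t), 2*t*exp(2*t) + exp(2*t)]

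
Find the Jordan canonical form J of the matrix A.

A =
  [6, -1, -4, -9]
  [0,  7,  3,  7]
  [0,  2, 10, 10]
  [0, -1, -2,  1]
J_3(6) ⊕ J_1(6)

The characteristic polynomial is
  det(x·I − A) = x^4 - 24*x^3 + 216*x^2 - 864*x + 1296 = (x - 6)^4

Eigenvalues and multiplicities (the geometric multiplicity of λ is n − rank(A − λI), which equals the number of Jordan blocks for λ):
  λ = 6: algebraic multiplicity = 4, geometric multiplicity = 2

Determining the block sizes for each eigenvalue:
  λ = 6: with am = 4 and gm = 2, the partition is not yet determined (e.g. several partitions of 4 into 2 parts exist). Let N = A − (6)·I. Computing rank(N^1) = 2, rank(N^2) = 1, rank(N^3) = 0; the number of blocks of size ≥ j is rank(N^{j−1}) − rank(N^j), giving [2, 1, 1]. So we have 1 block(s) of size 3, 1 block(s) of size 1 → block sizes [3, 1]

Assembling the blocks gives a Jordan form
J =
  [6, 1, 0, 0]
  [0, 6, 1, 0]
  [0, 0, 6, 0]
  [0, 0, 0, 6]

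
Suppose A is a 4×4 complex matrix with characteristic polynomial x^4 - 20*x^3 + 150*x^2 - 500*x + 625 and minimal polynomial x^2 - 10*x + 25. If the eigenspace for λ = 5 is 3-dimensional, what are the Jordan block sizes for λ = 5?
Block sizes for λ = 5: [2, 1, 1]

Step 1 — from the characteristic polynomial, algebraic multiplicity of λ = 5 is 4. From dim ker(A − (5)·I) = 3, there are exactly 3 Jordan blocks for λ = 5.
Step 2 — from the minimal polynomial, the factor (x − 5)^2 tells us the largest block for λ = 5 has size 2.
Step 3 — with total size 4, 3 blocks, and largest block 2, the block sizes (in nonincreasing order) are [2, 1, 1].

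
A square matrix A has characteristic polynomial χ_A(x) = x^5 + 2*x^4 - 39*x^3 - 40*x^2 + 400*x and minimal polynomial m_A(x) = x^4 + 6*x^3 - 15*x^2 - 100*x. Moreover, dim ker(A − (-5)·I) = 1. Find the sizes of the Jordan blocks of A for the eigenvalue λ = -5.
Block sizes for λ = -5: [2]

Step 1 — from the characteristic polynomial, algebraic multiplicity of λ = -5 is 2. From dim ker(A − (-5)·I) = 1, there are exactly 1 Jordan blocks for λ = -5.
Step 2 — from the minimal polynomial, the factor (x + 5)^2 tells us the largest block for λ = -5 has size 2.
Step 3 — with total size 2, 1 blocks, and largest block 2, the block sizes (in nonincreasing order) are [2].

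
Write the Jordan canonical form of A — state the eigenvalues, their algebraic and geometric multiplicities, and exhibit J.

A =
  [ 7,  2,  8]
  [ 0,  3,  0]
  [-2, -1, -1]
J_2(3) ⊕ J_1(3)

The characteristic polynomial is
  det(x·I − A) = x^3 - 9*x^2 + 27*x - 27 = (x - 3)^3

Eigenvalues and multiplicities (the geometric multiplicity of λ is n − rank(A − λI), which equals the number of Jordan blocks for λ):
  λ = 3: algebraic multiplicity = 3, geometric multiplicity = 2

Determining the block sizes for each eigenvalue:
  λ = 3: 2 blocks summing to 3 forces exactly one block of size 2 and the rest size 1 → block sizes [2, 1]

Assembling the blocks gives a Jordan form
J =
  [3, 1, 0]
  [0, 3, 0]
  [0, 0, 3]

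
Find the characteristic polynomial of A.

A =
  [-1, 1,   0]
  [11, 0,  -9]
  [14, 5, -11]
x^3 + 12*x^2 + 45*x + 50

Expanding det(x·I − A) (e.g. by cofactor expansion or by noting that A is similar to its Jordan form J, which has the same characteristic polynomial as A) gives
  χ_A(x) = x^3 + 12*x^2 + 45*x + 50
which factors as (x + 2)*(x + 5)^2. The eigenvalues (with algebraic multiplicities) are λ = -5 with multiplicity 2, λ = -2 with multiplicity 1.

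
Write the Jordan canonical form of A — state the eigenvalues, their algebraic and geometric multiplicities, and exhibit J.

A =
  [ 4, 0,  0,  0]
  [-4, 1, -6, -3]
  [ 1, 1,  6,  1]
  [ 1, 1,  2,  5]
J_3(4) ⊕ J_1(4)

The characteristic polynomial is
  det(x·I − A) = x^4 - 16*x^3 + 96*x^2 - 256*x + 256 = (x - 4)^4

Eigenvalues and multiplicities (the geometric multiplicity of λ is n − rank(A − λI), which equals the number of Jordan blocks for λ):
  λ = 4: algebraic multiplicity = 4, geometric multiplicity = 2

Determining the block sizes for each eigenvalue:
  λ = 4: with am = 4 and gm = 2, the partition is not yet determined (e.g. several partitions of 4 into 2 parts exist). Let N = A − (4)·I. Computing rank(N^1) = 2, rank(N^2) = 1, rank(N^3) = 0; the number of blocks of size ≥ j is rank(N^{j−1}) − rank(N^j), giving [2, 1, 1]. So we have 1 block(s) of size 3, 1 block(s) of size 1 → block sizes [3, 1]

Assembling the blocks gives a Jordan form
J =
  [4, 1, 0, 0]
  [0, 4, 1, 0]
  [0, 0, 4, 0]
  [0, 0, 0, 4]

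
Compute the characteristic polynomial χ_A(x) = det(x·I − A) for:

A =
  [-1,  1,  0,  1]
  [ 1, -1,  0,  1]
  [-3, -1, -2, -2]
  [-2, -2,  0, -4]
x^4 + 8*x^3 + 24*x^2 + 32*x + 16

Expanding det(x·I − A) (e.g. by cofactor expansion or by noting that A is similar to its Jordan form J, which has the same characteristic polynomial as A) gives
  χ_A(x) = x^4 + 8*x^3 + 24*x^2 + 32*x + 16
which factors as (x + 2)^4. The eigenvalues (with algebraic multiplicities) are λ = -2 with multiplicity 4.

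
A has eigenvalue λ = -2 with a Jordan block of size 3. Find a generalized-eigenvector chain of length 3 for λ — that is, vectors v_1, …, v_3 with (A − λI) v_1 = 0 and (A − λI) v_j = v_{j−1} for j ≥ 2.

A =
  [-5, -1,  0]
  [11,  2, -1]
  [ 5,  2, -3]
A Jordan chain for λ = -2 of length 3:
v_1 = (-2, 6, 2)ᵀ
v_2 = (-3, 11, 5)ᵀ
v_3 = (1, 0, 0)ᵀ

Let N = A − (-2)·I. We want v_3 with N^3 v_3 = 0 but N^2 v_3 ≠ 0; then v_{j-1} := N · v_j for j = 3, …, 2.

Pick v_3 = (1, 0, 0)ᵀ.
Then v_2 = N · v_3 = (-3, 11, 5)ᵀ.
Then v_1 = N · v_2 = (-2, 6, 2)ᵀ.

Sanity check: (A − (-2)·I) v_1 = (0, 0, 0)ᵀ = 0. ✓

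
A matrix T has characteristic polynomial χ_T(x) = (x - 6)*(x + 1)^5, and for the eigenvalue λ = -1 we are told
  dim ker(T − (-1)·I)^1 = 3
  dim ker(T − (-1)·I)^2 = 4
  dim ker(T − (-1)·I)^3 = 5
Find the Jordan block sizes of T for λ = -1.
Block sizes for λ = -1: [3, 1, 1]

From the dimensions of kernels of powers, the number of Jordan blocks of size at least j is d_j − d_{j−1} where d_j = dim ker(N^j) (with d_0 = 0). Computing the differences gives [3, 1, 1].
The number of blocks of size exactly k is (#blocks of size ≥ k) − (#blocks of size ≥ k + 1), so the partition is: 2 block(s) of size 1, 1 block(s) of size 3.
In nonincreasing order the block sizes are [3, 1, 1].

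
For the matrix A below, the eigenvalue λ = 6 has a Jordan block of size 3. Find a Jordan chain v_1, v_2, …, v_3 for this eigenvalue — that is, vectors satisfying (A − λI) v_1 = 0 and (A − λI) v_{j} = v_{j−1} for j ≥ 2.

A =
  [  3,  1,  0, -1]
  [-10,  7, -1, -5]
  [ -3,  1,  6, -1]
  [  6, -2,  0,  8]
A Jordan chain for λ = 6 of length 3:
v_1 = (-7, -7, -7, 14)ᵀ
v_2 = (-3, -10, -3, 6)ᵀ
v_3 = (1, 0, 0, 0)ᵀ

Let N = A − (6)·I. We want v_3 with N^3 v_3 = 0 but N^2 v_3 ≠ 0; then v_{j-1} := N · v_j for j = 3, …, 2.

Pick v_3 = (1, 0, 0, 0)ᵀ.
Then v_2 = N · v_3 = (-3, -10, -3, 6)ᵀ.
Then v_1 = N · v_2 = (-7, -7, -7, 14)ᵀ.

Sanity check: (A − (6)·I) v_1 = (0, 0, 0, 0)ᵀ = 0. ✓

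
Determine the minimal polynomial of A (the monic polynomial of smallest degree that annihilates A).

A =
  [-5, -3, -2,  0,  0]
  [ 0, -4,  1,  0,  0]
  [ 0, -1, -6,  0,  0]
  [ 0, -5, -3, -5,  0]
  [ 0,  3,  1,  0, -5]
x^3 + 15*x^2 + 75*x + 125

The characteristic polynomial is χ_A(x) = (x + 5)^5, so the eigenvalues are known. The minimal polynomial is
  m_A(x) = Π_λ (x − λ)^{k_λ}
where k_λ is the size of the *largest* Jordan block for λ (equivalently, the smallest k with (A − λI)^k v = 0 for every generalised eigenvector v of λ).

  λ = -5: largest Jordan block has size 3, contributing (x + 5)^3

So m_A(x) = (x + 5)^3 = x^3 + 15*x^2 + 75*x + 125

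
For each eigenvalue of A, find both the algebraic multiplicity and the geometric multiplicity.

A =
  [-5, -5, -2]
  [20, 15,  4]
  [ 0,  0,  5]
λ = 5: alg = 3, geom = 2

Step 1 — factor the characteristic polynomial to read off the algebraic multiplicities:
  χ_A(x) = (x - 5)^3

Step 2 — compute geometric multiplicities via the rank-nullity identity g(λ) = n − rank(A − λI):
  rank(A − (5)·I) = 1, so dim ker(A − (5)·I) = n − 1 = 2

Summary:
  λ = 5: algebraic multiplicity = 3, geometric multiplicity = 2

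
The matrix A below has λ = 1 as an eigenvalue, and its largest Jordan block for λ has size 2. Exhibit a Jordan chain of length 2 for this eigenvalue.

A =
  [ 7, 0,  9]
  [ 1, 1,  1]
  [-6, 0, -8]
A Jordan chain for λ = 1 of length 2:
v_1 = (0, 1, 0)ᵀ
v_2 = (3, 0, -2)ᵀ

Let N = A − (1)·I. We want v_2 with N^2 v_2 = 0 but N^1 v_2 ≠ 0; then v_{j-1} := N · v_j for j = 2, …, 2.

Pick v_2 = (3, 0, -2)ᵀ.
Then v_1 = N · v_2 = (0, 1, 0)ᵀ.

Sanity check: (A − (1)·I) v_1 = (0, 0, 0)ᵀ = 0. ✓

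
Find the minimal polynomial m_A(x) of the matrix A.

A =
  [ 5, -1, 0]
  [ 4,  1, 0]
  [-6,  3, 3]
x^2 - 6*x + 9

The characteristic polynomial is χ_A(x) = (x - 3)^3, so the eigenvalues are known. The minimal polynomial is
  m_A(x) = Π_λ (x − λ)^{k_λ}
where k_λ is the size of the *largest* Jordan block for λ (equivalently, the smallest k with (A − λI)^k v = 0 for every generalised eigenvector v of λ).

  λ = 3: largest Jordan block has size 2, contributing (x − 3)^2

So m_A(x) = (x - 3)^2 = x^2 - 6*x + 9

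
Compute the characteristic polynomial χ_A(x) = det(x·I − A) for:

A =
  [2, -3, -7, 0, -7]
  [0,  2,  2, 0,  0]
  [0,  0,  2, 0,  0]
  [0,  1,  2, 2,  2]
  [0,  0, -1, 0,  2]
x^5 - 10*x^4 + 40*x^3 - 80*x^2 + 80*x - 32

Expanding det(x·I − A) (e.g. by cofactor expansion or by noting that A is similar to its Jordan form J, which has the same characteristic polynomial as A) gives
  χ_A(x) = x^5 - 10*x^4 + 40*x^3 - 80*x^2 + 80*x - 32
which factors as (x - 2)^5. The eigenvalues (with algebraic multiplicities) are λ = 2 with multiplicity 5.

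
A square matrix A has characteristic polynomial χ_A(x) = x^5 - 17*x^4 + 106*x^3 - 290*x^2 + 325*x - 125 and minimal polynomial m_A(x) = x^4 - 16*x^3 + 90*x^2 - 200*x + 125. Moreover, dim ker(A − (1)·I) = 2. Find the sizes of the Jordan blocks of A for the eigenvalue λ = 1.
Block sizes for λ = 1: [1, 1]

Step 1 — from the characteristic polynomial, algebraic multiplicity of λ = 1 is 2. From dim ker(A − (1)·I) = 2, there are exactly 2 Jordan blocks for λ = 1.
Step 2 — from the minimal polynomial, the factor (x − 1) tells us the largest block for λ = 1 has size 1.
Step 3 — with total size 2, 2 blocks, and largest block 1, the block sizes (in nonincreasing order) are [1, 1].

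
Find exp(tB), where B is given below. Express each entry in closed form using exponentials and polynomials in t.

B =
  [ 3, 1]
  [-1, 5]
e^{tB} =
  [-t*exp(4*t) + exp(4*t), t*exp(4*t)]
  [-t*exp(4*t), t*exp(4*t) + exp(4*t)]

Strategy: write B = P · J · P⁻¹ where J is a Jordan canonical form, so e^{tB} = P · e^{tJ} · P⁻¹, and e^{tJ} can be computed block-by-block.

B has Jordan form
J =
  [4, 1]
  [0, 4]
(up to reordering of blocks).

Per-block formulas:
  For a 2×2 Jordan block J_2(4): exp(t · J_2(4)) = e^(4t)·(I + t·N), where N is the 2×2 nilpotent shift.

After assembling e^{tJ} and conjugating by P, we get:

e^{tB} =
  [-t*exp(4*t) + exp(4*t), t*exp(4*t)]
  [-t*exp(4*t), t*exp(4*t) + exp(4*t)]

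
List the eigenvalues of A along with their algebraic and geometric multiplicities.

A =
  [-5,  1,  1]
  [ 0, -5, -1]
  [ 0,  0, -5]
λ = -5: alg = 3, geom = 1

Step 1 — factor the characteristic polynomial to read off the algebraic multiplicities:
  χ_A(x) = (x + 5)^3

Step 2 — compute geometric multiplicities via the rank-nullity identity g(λ) = n − rank(A − λI):
  rank(A − (-5)·I) = 2, so dim ker(A − (-5)·I) = n − 2 = 1

Summary:
  λ = -5: algebraic multiplicity = 3, geometric multiplicity = 1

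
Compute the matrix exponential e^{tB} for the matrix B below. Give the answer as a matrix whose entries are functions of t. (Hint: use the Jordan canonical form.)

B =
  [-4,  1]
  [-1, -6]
e^{tB} =
  [t*exp(-5*t) + exp(-5*t), t*exp(-5*t)]
  [-t*exp(-5*t), -t*exp(-5*t) + exp(-5*t)]

Strategy: write B = P · J · P⁻¹ where J is a Jordan canonical form, so e^{tB} = P · e^{tJ} · P⁻¹, and e^{tJ} can be computed block-by-block.

B has Jordan form
J =
  [-5,  1]
  [ 0, -5]
(up to reordering of blocks).

Per-block formulas:
  For a 2×2 Jordan block J_2(-5): exp(t · J_2(-5)) = e^(-5t)·(I + t·N), where N is the 2×2 nilpotent shift.

After assembling e^{tJ} and conjugating by P, we get:

e^{tB} =
  [t*exp(-5*t) + exp(-5*t), t*exp(-5*t)]
  [-t*exp(-5*t), -t*exp(-5*t) + exp(-5*t)]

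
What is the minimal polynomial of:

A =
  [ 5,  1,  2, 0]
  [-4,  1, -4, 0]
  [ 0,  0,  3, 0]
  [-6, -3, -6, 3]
x^2 - 6*x + 9

The characteristic polynomial is χ_A(x) = (x - 3)^4, so the eigenvalues are known. The minimal polynomial is
  m_A(x) = Π_λ (x − λ)^{k_λ}
where k_λ is the size of the *largest* Jordan block for λ (equivalently, the smallest k with (A − λI)^k v = 0 for every generalised eigenvector v of λ).

  λ = 3: largest Jordan block has size 2, contributing (x − 3)^2

So m_A(x) = (x - 3)^2 = x^2 - 6*x + 9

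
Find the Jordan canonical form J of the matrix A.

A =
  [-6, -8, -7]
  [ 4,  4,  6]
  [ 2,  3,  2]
J_3(0)

The characteristic polynomial is
  det(x·I − A) = x^3

Eigenvalues and multiplicities (the geometric multiplicity of λ is n − rank(A − λI), which equals the number of Jordan blocks for λ):
  λ = 0: algebraic multiplicity = 3, geometric multiplicity = 1

Determining the block sizes for each eigenvalue:
  λ = 0: one block (gm = 1), so the single block has size am = 3 → block sizes [3]

Assembling the blocks gives a Jordan form
J =
  [0, 1, 0]
  [0, 0, 1]
  [0, 0, 0]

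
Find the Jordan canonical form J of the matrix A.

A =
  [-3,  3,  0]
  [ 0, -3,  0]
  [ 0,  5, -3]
J_2(-3) ⊕ J_1(-3)

The characteristic polynomial is
  det(x·I − A) = x^3 + 9*x^2 + 27*x + 27 = (x + 3)^3

Eigenvalues and multiplicities (the geometric multiplicity of λ is n − rank(A − λI), which equals the number of Jordan blocks for λ):
  λ = -3: algebraic multiplicity = 3, geometric multiplicity = 2

Determining the block sizes for each eigenvalue:
  λ = -3: 2 blocks summing to 3 forces exactly one block of size 2 and the rest size 1 → block sizes [2, 1]

Assembling the blocks gives a Jordan form
J =
  [-3,  1,  0]
  [ 0, -3,  0]
  [ 0,  0, -3]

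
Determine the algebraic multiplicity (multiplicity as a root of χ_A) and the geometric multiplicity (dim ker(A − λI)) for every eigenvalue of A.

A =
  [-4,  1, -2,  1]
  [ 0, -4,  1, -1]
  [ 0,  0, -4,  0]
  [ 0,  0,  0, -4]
λ = -4: alg = 4, geom = 2

Step 1 — factor the characteristic polynomial to read off the algebraic multiplicities:
  χ_A(x) = (x + 4)^4

Step 2 — compute geometric multiplicities via the rank-nullity identity g(λ) = n − rank(A − λI):
  rank(A − (-4)·I) = 2, so dim ker(A − (-4)·I) = n − 2 = 2

Summary:
  λ = -4: algebraic multiplicity = 4, geometric multiplicity = 2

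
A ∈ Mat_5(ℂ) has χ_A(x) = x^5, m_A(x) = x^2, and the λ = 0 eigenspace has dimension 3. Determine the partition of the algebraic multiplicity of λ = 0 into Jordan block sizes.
Block sizes for λ = 0: [2, 2, 1]

Step 1 — from the characteristic polynomial, algebraic multiplicity of λ = 0 is 5. From dim ker(A − (0)·I) = 3, there are exactly 3 Jordan blocks for λ = 0.
Step 2 — from the minimal polynomial, the factor (x − 0)^2 tells us the largest block for λ = 0 has size 2.
Step 3 — with total size 5, 3 blocks, and largest block 2, the block sizes (in nonincreasing order) are [2, 2, 1].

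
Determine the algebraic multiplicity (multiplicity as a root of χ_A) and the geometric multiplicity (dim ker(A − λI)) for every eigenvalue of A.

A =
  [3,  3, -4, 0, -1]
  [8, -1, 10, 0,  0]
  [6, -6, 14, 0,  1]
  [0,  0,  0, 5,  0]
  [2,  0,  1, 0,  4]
λ = 5: alg = 5, geom = 3

Step 1 — factor the characteristic polynomial to read off the algebraic multiplicities:
  χ_A(x) = (x - 5)^5

Step 2 — compute geometric multiplicities via the rank-nullity identity g(λ) = n − rank(A − λI):
  rank(A − (5)·I) = 2, so dim ker(A − (5)·I) = n − 2 = 3

Summary:
  λ = 5: algebraic multiplicity = 5, geometric multiplicity = 3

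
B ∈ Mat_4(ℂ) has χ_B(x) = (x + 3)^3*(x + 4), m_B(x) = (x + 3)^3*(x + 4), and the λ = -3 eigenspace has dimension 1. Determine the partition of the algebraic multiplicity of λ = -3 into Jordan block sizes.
Block sizes for λ = -3: [3]

Step 1 — from the characteristic polynomial, algebraic multiplicity of λ = -3 is 3. From dim ker(B − (-3)·I) = 1, there are exactly 1 Jordan blocks for λ = -3.
Step 2 — from the minimal polynomial, the factor (x + 3)^3 tells us the largest block for λ = -3 has size 3.
Step 3 — with total size 3, 1 blocks, and largest block 3, the block sizes (in nonincreasing order) are [3].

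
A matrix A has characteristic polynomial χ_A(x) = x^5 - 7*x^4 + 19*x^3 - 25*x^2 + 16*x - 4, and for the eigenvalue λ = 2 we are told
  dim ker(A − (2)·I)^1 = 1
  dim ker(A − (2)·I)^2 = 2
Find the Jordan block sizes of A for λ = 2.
Block sizes for λ = 2: [2]

From the dimensions of kernels of powers, the number of Jordan blocks of size at least j is d_j − d_{j−1} where d_j = dim ker(N^j) (with d_0 = 0). Computing the differences gives [1, 1].
The number of blocks of size exactly k is (#blocks of size ≥ k) − (#blocks of size ≥ k + 1), so the partition is: 1 block(s) of size 2.
In nonincreasing order the block sizes are [2].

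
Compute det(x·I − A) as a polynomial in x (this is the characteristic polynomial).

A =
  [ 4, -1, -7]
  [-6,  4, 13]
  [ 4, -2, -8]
x^3

Expanding det(x·I − A) (e.g. by cofactor expansion or by noting that A is similar to its Jordan form J, which has the same characteristic polynomial as A) gives
  χ_A(x) = x^3
which factors as x^3. The eigenvalues (with algebraic multiplicities) are λ = 0 with multiplicity 3.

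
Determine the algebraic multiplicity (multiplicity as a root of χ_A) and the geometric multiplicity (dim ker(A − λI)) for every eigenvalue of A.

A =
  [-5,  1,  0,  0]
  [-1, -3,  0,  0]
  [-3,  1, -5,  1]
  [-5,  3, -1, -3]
λ = -4: alg = 4, geom = 2

Step 1 — factor the characteristic polynomial to read off the algebraic multiplicities:
  χ_A(x) = (x + 4)^4

Step 2 — compute geometric multiplicities via the rank-nullity identity g(λ) = n − rank(A − λI):
  rank(A − (-4)·I) = 2, so dim ker(A − (-4)·I) = n − 2 = 2

Summary:
  λ = -4: algebraic multiplicity = 4, geometric multiplicity = 2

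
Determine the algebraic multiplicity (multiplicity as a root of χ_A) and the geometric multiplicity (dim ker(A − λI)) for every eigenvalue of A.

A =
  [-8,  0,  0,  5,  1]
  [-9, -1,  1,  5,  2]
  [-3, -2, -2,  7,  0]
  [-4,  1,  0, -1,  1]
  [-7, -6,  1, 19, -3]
λ = -3: alg = 5, geom = 2

Step 1 — factor the characteristic polynomial to read off the algebraic multiplicities:
  χ_A(x) = (x + 3)^5

Step 2 — compute geometric multiplicities via the rank-nullity identity g(λ) = n − rank(A − λI):
  rank(A − (-3)·I) = 3, so dim ker(A − (-3)·I) = n − 3 = 2

Summary:
  λ = -3: algebraic multiplicity = 5, geometric multiplicity = 2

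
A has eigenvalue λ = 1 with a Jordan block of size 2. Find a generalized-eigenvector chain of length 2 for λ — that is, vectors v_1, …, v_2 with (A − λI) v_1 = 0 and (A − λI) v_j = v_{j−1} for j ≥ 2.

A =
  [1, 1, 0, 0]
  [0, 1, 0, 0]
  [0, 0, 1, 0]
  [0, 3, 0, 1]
A Jordan chain for λ = 1 of length 2:
v_1 = (1, 0, 0, 3)ᵀ
v_2 = (0, 1, 0, 0)ᵀ

Let N = A − (1)·I. We want v_2 with N^2 v_2 = 0 but N^1 v_2 ≠ 0; then v_{j-1} := N · v_j for j = 2, …, 2.

Pick v_2 = (0, 1, 0, 0)ᵀ.
Then v_1 = N · v_2 = (1, 0, 0, 3)ᵀ.

Sanity check: (A − (1)·I) v_1 = (0, 0, 0, 0)ᵀ = 0. ✓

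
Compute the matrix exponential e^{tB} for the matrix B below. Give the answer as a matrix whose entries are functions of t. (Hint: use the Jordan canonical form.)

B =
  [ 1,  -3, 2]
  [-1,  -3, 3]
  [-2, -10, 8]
e^{tB} =
  [-t*exp(2*t) + exp(2*t), -t^2*exp(2*t) - 3*t*exp(2*t), t^2*exp(2*t)/2 + 2*t*exp(2*t)]
  [-t*exp(2*t), -t^2*exp(2*t) - 5*t*exp(2*t) + exp(2*t), t^2*exp(2*t)/2 + 3*t*exp(2*t)]
  [-2*t*exp(2*t), -2*t^2*exp(2*t) - 10*t*exp(2*t), t^2*exp(2*t) + 6*t*exp(2*t) + exp(2*t)]

Strategy: write B = P · J · P⁻¹ where J is a Jordan canonical form, so e^{tB} = P · e^{tJ} · P⁻¹, and e^{tJ} can be computed block-by-block.

B has Jordan form
J =
  [2, 1, 0]
  [0, 2, 1]
  [0, 0, 2]
(up to reordering of blocks).

Per-block formulas:
  For a 3×3 Jordan block J_3(2): exp(t · J_3(2)) = e^(2t)·(I + t·N + (t^2/2)·N^2), where N is the 3×3 nilpotent shift.

After assembling e^{tJ} and conjugating by P, we get:

e^{tB} =
  [-t*exp(2*t) + exp(2*t), -t^2*exp(2*t) - 3*t*exp(2*t), t^2*exp(2*t)/2 + 2*t*exp(2*t)]
  [-t*exp(2*t), -t^2*exp(2*t) - 5*t*exp(2*t) + exp(2*t), t^2*exp(2*t)/2 + 3*t*exp(2*t)]
  [-2*t*exp(2*t), -2*t^2*exp(2*t) - 10*t*exp(2*t), t^2*exp(2*t) + 6*t*exp(2*t) + exp(2*t)]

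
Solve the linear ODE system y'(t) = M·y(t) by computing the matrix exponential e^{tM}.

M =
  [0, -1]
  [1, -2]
e^{tM} =
  [t*exp(-t) + exp(-t), -t*exp(-t)]
  [t*exp(-t), -t*exp(-t) + exp(-t)]

Strategy: write M = P · J · P⁻¹ where J is a Jordan canonical form, so e^{tM} = P · e^{tJ} · P⁻¹, and e^{tJ} can be computed block-by-block.

M has Jordan form
J =
  [-1,  1]
  [ 0, -1]
(up to reordering of blocks).

Per-block formulas:
  For a 2×2 Jordan block J_2(-1): exp(t · J_2(-1)) = e^(-1t)·(I + t·N), where N is the 2×2 nilpotent shift.

After assembling e^{tJ} and conjugating by P, we get:

e^{tM} =
  [t*exp(-t) + exp(-t), -t*exp(-t)]
  [t*exp(-t), -t*exp(-t) + exp(-t)]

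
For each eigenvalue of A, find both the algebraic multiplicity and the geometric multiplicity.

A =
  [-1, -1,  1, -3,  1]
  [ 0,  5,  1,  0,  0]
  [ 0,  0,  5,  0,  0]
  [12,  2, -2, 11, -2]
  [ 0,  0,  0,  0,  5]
λ = 5: alg = 5, geom = 3

Step 1 — factor the characteristic polynomial to read off the algebraic multiplicities:
  χ_A(x) = (x - 5)^5

Step 2 — compute geometric multiplicities via the rank-nullity identity g(λ) = n − rank(A − λI):
  rank(A − (5)·I) = 2, so dim ker(A − (5)·I) = n − 2 = 3

Summary:
  λ = 5: algebraic multiplicity = 5, geometric multiplicity = 3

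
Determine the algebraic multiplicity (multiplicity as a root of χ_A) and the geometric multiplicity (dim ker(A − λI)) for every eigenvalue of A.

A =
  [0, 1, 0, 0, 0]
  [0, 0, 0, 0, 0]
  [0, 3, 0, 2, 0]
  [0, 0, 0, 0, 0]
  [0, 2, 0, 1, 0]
λ = 0: alg = 5, geom = 3

Step 1 — factor the characteristic polynomial to read off the algebraic multiplicities:
  χ_A(x) = x^5

Step 2 — compute geometric multiplicities via the rank-nullity identity g(λ) = n − rank(A − λI):
  rank(A − (0)·I) = 2, so dim ker(A − (0)·I) = n − 2 = 3

Summary:
  λ = 0: algebraic multiplicity = 5, geometric multiplicity = 3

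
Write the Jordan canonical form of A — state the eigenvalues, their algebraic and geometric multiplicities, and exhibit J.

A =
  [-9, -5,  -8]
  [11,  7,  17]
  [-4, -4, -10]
J_3(-4)

The characteristic polynomial is
  det(x·I − A) = x^3 + 12*x^2 + 48*x + 64 = (x + 4)^3

Eigenvalues and multiplicities (the geometric multiplicity of λ is n − rank(A − λI), which equals the number of Jordan blocks for λ):
  λ = -4: algebraic multiplicity = 3, geometric multiplicity = 1

Determining the block sizes for each eigenvalue:
  λ = -4: one block (gm = 1), so the single block has size am = 3 → block sizes [3]

Assembling the blocks gives a Jordan form
J =
  [-4,  1,  0]
  [ 0, -4,  1]
  [ 0,  0, -4]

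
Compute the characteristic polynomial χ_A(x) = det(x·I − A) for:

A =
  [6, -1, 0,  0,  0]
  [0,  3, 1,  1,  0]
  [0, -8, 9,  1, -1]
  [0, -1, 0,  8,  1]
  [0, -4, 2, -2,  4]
x^5 - 30*x^4 + 360*x^3 - 2160*x^2 + 6480*x - 7776

Expanding det(x·I − A) (e.g. by cofactor expansion or by noting that A is similar to its Jordan form J, which has the same characteristic polynomial as A) gives
  χ_A(x) = x^5 - 30*x^4 + 360*x^3 - 2160*x^2 + 6480*x - 7776
which factors as (x - 6)^5. The eigenvalues (with algebraic multiplicities) are λ = 6 with multiplicity 5.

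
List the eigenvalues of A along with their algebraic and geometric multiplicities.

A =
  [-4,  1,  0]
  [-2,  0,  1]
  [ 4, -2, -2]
λ = -2: alg = 3, geom = 1

Step 1 — factor the characteristic polynomial to read off the algebraic multiplicities:
  χ_A(x) = (x + 2)^3

Step 2 — compute geometric multiplicities via the rank-nullity identity g(λ) = n − rank(A − λI):
  rank(A − (-2)·I) = 2, so dim ker(A − (-2)·I) = n − 2 = 1

Summary:
  λ = -2: algebraic multiplicity = 3, geometric multiplicity = 1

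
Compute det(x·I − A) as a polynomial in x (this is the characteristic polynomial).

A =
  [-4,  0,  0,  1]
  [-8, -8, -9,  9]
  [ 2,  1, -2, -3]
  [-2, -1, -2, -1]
x^4 + 15*x^3 + 84*x^2 + 208*x + 192

Expanding det(x·I − A) (e.g. by cofactor expansion or by noting that A is similar to its Jordan form J, which has the same characteristic polynomial as A) gives
  χ_A(x) = x^4 + 15*x^3 + 84*x^2 + 208*x + 192
which factors as (x + 3)*(x + 4)^3. The eigenvalues (with algebraic multiplicities) are λ = -4 with multiplicity 3, λ = -3 with multiplicity 1.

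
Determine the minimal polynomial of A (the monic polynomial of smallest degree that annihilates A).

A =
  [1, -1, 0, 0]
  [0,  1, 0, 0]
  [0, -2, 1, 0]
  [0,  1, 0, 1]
x^2 - 2*x + 1

The characteristic polynomial is χ_A(x) = (x - 1)^4, so the eigenvalues are known. The minimal polynomial is
  m_A(x) = Π_λ (x − λ)^{k_λ}
where k_λ is the size of the *largest* Jordan block for λ (equivalently, the smallest k with (A − λI)^k v = 0 for every generalised eigenvector v of λ).

  λ = 1: largest Jordan block has size 2, contributing (x − 1)^2

So m_A(x) = (x - 1)^2 = x^2 - 2*x + 1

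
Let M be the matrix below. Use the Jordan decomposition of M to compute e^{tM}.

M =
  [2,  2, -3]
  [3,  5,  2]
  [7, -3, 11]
e^{tM} =
  [t^2*exp(6*t)/2 - 4*t*exp(6*t) + exp(6*t), -t^2*exp(6*t)/2 + 2*t*exp(6*t), t^2*exp(6*t)/2 - 3*t*exp(6*t)]
  [-t^2*exp(6*t)/2 + 3*t*exp(6*t), t^2*exp(6*t)/2 - t*exp(6*t) + exp(6*t), -t^2*exp(6*t)/2 + 2*t*exp(6*t)]
  [-t^2*exp(6*t) + 7*t*exp(6*t), t^2*exp(6*t) - 3*t*exp(6*t), -t^2*exp(6*t) + 5*t*exp(6*t) + exp(6*t)]

Strategy: write M = P · J · P⁻¹ where J is a Jordan canonical form, so e^{tM} = P · e^{tJ} · P⁻¹, and e^{tJ} can be computed block-by-block.

M has Jordan form
J =
  [6, 1, 0]
  [0, 6, 1]
  [0, 0, 6]
(up to reordering of blocks).

Per-block formulas:
  For a 3×3 Jordan block J_3(6): exp(t · J_3(6)) = e^(6t)·(I + t·N + (t^2/2)·N^2), where N is the 3×3 nilpotent shift.

After assembling e^{tJ} and conjugating by P, we get:

e^{tM} =
  [t^2*exp(6*t)/2 - 4*t*exp(6*t) + exp(6*t), -t^2*exp(6*t)/2 + 2*t*exp(6*t), t^2*exp(6*t)/2 - 3*t*exp(6*t)]
  [-t^2*exp(6*t)/2 + 3*t*exp(6*t), t^2*exp(6*t)/2 - t*exp(6*t) + exp(6*t), -t^2*exp(6*t)/2 + 2*t*exp(6*t)]
  [-t^2*exp(6*t) + 7*t*exp(6*t), t^2*exp(6*t) - 3*t*exp(6*t), -t^2*exp(6*t) + 5*t*exp(6*t) + exp(6*t)]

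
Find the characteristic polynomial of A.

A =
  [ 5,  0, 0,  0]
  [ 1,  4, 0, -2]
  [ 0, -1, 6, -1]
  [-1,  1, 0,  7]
x^4 - 22*x^3 + 181*x^2 - 660*x + 900

Expanding det(x·I − A) (e.g. by cofactor expansion or by noting that A is similar to its Jordan form J, which has the same characteristic polynomial as A) gives
  χ_A(x) = x^4 - 22*x^3 + 181*x^2 - 660*x + 900
which factors as (x - 6)^2*(x - 5)^2. The eigenvalues (with algebraic multiplicities) are λ = 5 with multiplicity 2, λ = 6 with multiplicity 2.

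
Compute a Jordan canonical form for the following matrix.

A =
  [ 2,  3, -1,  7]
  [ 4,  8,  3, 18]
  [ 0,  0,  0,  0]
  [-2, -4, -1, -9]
J_3(0) ⊕ J_1(1)

The characteristic polynomial is
  det(x·I − A) = x^4 - x^3 = x^3*(x - 1)

Eigenvalues and multiplicities (the geometric multiplicity of λ is n − rank(A − λI), which equals the number of Jordan blocks for λ):
  λ = 0: algebraic multiplicity = 3, geometric multiplicity = 1
  λ = 1: algebraic multiplicity = 1, geometric multiplicity = 1

Determining the block sizes for each eigenvalue:
  λ = 0: one block (gm = 1), so the single block has size am = 3 → block sizes [3]
  λ = 1: one block (gm = 1), so the single block has size am = 1 → block sizes [1]

Assembling the blocks gives a Jordan form
J =
  [0, 1, 0, 0]
  [0, 0, 1, 0]
  [0, 0, 0, 0]
  [0, 0, 0, 1]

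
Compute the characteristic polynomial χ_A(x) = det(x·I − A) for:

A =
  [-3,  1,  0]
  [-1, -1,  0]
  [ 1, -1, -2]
x^3 + 6*x^2 + 12*x + 8

Expanding det(x·I − A) (e.g. by cofactor expansion or by noting that A is similar to its Jordan form J, which has the same characteristic polynomial as A) gives
  χ_A(x) = x^3 + 6*x^2 + 12*x + 8
which factors as (x + 2)^3. The eigenvalues (with algebraic multiplicities) are λ = -2 with multiplicity 3.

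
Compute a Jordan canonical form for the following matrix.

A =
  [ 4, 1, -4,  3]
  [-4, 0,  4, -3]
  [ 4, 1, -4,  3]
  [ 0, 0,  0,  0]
J_3(0) ⊕ J_1(0)

The characteristic polynomial is
  det(x·I − A) = x^4

Eigenvalues and multiplicities (the geometric multiplicity of λ is n − rank(A − λI), which equals the number of Jordan blocks for λ):
  λ = 0: algebraic multiplicity = 4, geometric multiplicity = 2

Determining the block sizes for each eigenvalue:
  λ = 0: with am = 4 and gm = 2, the partition is not yet determined (e.g. several partitions of 4 into 2 parts exist). Let N = A − (0)·I. Computing rank(N^1) = 2, rank(N^2) = 1, rank(N^3) = 0; the number of blocks of size ≥ j is rank(N^{j−1}) − rank(N^j), giving [2, 1, 1]. So we have 1 block(s) of size 3, 1 block(s) of size 1 → block sizes [3, 1]

Assembling the blocks gives a Jordan form
J =
  [0, 1, 0, 0]
  [0, 0, 1, 0]
  [0, 0, 0, 0]
  [0, 0, 0, 0]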